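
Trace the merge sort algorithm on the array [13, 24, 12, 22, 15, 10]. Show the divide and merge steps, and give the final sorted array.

Merge sort trace:

Split: [13, 24, 12, 22, 15, 10] -> [13, 24, 12] and [22, 15, 10]
  Split: [13, 24, 12] -> [13] and [24, 12]
    Split: [24, 12] -> [24] and [12]
    Merge: [24] + [12] -> [12, 24]
  Merge: [13] + [12, 24] -> [12, 13, 24]
  Split: [22, 15, 10] -> [22] and [15, 10]
    Split: [15, 10] -> [15] and [10]
    Merge: [15] + [10] -> [10, 15]
  Merge: [22] + [10, 15] -> [10, 15, 22]
Merge: [12, 13, 24] + [10, 15, 22] -> [10, 12, 13, 15, 22, 24]

Final sorted array: [10, 12, 13, 15, 22, 24]

The merge sort proceeds by recursively splitting the array and merging sorted halves.
After all merges, the sorted array is [10, 12, 13, 15, 22, 24].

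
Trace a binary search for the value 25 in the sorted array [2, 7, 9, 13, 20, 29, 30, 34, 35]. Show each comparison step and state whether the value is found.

Binary search for 25 in [2, 7, 9, 13, 20, 29, 30, 34, 35]:

lo=0, hi=8, mid=4, arr[mid]=20 -> 20 < 25, search right half
lo=5, hi=8, mid=6, arr[mid]=30 -> 30 > 25, search left half
lo=5, hi=5, mid=5, arr[mid]=29 -> 29 > 25, search left half
lo=5 > hi=4, target 25 not found

Binary search determines that 25 is not in the array after 3 comparisons. The search space was exhausted without finding the target.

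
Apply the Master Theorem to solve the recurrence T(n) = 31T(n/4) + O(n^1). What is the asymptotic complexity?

Master Theorem for T(n) = 31T(n/4) + O(n^1):

a = 31, b = 4, c = 1
log_b(a) = log_4(31) = 2.4771

Case 1: c = 1 < log_4(31) = 2.4771
T(n) = O(n^(log_4 31))

For T(n) = 31T(n/4) + O(n^1): log_4(31) = 2.4771. This is Case 1 of the Master Theorem (c < log_b(a), work dominated by leaves), giving O(n^(log_4 31)).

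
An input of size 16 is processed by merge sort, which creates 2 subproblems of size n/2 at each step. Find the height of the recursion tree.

For divide and conquer with division factor 2:

Problem sizes at each level:
Level 0: 16
Level 1: 8
Level 2: 4
Level 3: 2
Level 4: 1

The root is level 0 and the size-1 base case is level 4 (the tree spans levels 0 through 4, i.e. 5 levels counting the root), so the depth is the number of divisions: log_2(16) = 4

The recursion tree depth is log_2(16) = 4. At each level, the problem size is divided by 2, so it takes 4 divisions to reduce to a base case of size 1. The algorithm makes 2 recursive calls at each level.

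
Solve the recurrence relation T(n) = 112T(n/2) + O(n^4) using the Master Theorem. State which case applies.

Master Theorem for T(n) = 112T(n/2) + O(n^4):

a = 112, b = 2, c = 4
log_b(a) = log_2(112) = 6.8074

Case 1: c = 4 < log_2(112) = 6.8074
T(n) = O(n^(log_2 112))

For T(n) = 112T(n/2) + O(n^4): log_2(112) = 6.8074. This is Case 1 of the Master Theorem (c < log_b(a), work dominated by leaves), giving O(n^(log_2 112)).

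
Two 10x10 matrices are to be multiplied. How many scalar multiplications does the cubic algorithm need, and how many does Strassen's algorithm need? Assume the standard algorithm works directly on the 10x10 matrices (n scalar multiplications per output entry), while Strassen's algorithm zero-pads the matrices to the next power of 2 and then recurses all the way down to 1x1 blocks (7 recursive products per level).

Matrix multiplication for 10x10 matrices:

Strassen's algorithm requires power-of-2 dimensions. Pad 10x10 to 16x16 (next power of 2).

Standard algorithm: 10^3 = 1000 multiplications
Strassen's algorithm: 7^(log2(16)) = 7^4 = 2401 multiplications
Difference: 1000 - 2401 = -1401 (Strassen uses MORE here due to padding overhead — for small or just-over-power-of-2 n, padding can outweigh the per-level savings)

Standard: 1000 multiplications (10^3). Strassen: 2401 multiplications (7^4, after padding to 16x16). Strassen reduces 8 recursive multiplications to 7 at each level.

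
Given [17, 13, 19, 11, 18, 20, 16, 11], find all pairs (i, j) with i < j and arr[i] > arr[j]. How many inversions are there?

Finding inversions in [17, 13, 19, 11, 18, 20, 16, 11]:

(0, 1): arr[0]=17 > arr[1]=13
(0, 3): arr[0]=17 > arr[3]=11
(0, 6): arr[0]=17 > arr[6]=16
(0, 7): arr[0]=17 > arr[7]=11
(1, 3): arr[1]=13 > arr[3]=11
(1, 7): arr[1]=13 > arr[7]=11
(2, 3): arr[2]=19 > arr[3]=11
(2, 4): arr[2]=19 > arr[4]=18
(2, 6): arr[2]=19 > arr[6]=16
(2, 7): arr[2]=19 > arr[7]=11
(4, 6): arr[4]=18 > arr[6]=16
(4, 7): arr[4]=18 > arr[7]=11
(5, 6): arr[5]=20 > arr[6]=16
(5, 7): arr[5]=20 > arr[7]=11
(6, 7): arr[6]=16 > arr[7]=11

Total inversions: 15

The array has 15 inversion(s): (0,1), (0,3), (0,6), (0,7), (1,3), (1,7), (2,3), (2,4), (2,6), (2,7), (4,6), (4,7), (5,6), (5,7), (6,7). Each pair (i,j) satisfies i < j and arr[i] > arr[j].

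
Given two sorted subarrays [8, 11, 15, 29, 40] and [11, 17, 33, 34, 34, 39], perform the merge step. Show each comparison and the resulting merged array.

Merging process:

Compare 8 vs 11: take 8 from left. Merged: [8]
Compare 11 vs 11: take 11 from left. Merged: [8, 11]
Compare 15 vs 11: take 11 from right. Merged: [8, 11, 11]
Compare 15 vs 17: take 15 from left. Merged: [8, 11, 11, 15]
Compare 29 vs 17: take 17 from right. Merged: [8, 11, 11, 15, 17]
Compare 29 vs 33: take 29 from left. Merged: [8, 11, 11, 15, 17, 29]
Compare 40 vs 33: take 33 from right. Merged: [8, 11, 11, 15, 17, 29, 33]
Compare 40 vs 34: take 34 from right. Merged: [8, 11, 11, 15, 17, 29, 33, 34]
Compare 40 vs 34: take 34 from right. Merged: [8, 11, 11, 15, 17, 29, 33, 34, 34]
Compare 40 vs 39: take 39 from right. Merged: [8, 11, 11, 15, 17, 29, 33, 34, 34, 39]
Append remaining from left: [40]. Merged: [8, 11, 11, 15, 17, 29, 33, 34, 34, 39, 40]

Final merged array: [8, 11, 11, 15, 17, 29, 33, 34, 34, 39, 40]
Total comparisons: 10

The merged array is [8, 11, 11, 15, 17, 29, 33, 34, 34, 39, 40], requiring 10 comparisons. The merge step runs in O(n) time where n is the total number of elements.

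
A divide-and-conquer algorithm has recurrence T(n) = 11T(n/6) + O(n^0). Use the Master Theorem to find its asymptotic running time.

Master Theorem for T(n) = 11T(n/6) + O(n^0):

a = 11, b = 6, c = 0
log_b(a) = log_6(11) = 1.3383

Case 1: c = 0 < log_6(11) = 1.3383
T(n) = O(n^(log_6 11))

For T(n) = 11T(n/6) + O(n^0): log_6(11) = 1.3383. This is Case 1 of the Master Theorem (c < log_b(a), work dominated by leaves), giving O(n^(log_6 11)).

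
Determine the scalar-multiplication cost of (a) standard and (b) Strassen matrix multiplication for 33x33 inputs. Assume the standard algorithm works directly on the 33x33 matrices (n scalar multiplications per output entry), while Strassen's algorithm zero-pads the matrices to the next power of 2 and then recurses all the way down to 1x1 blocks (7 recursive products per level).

Matrix multiplication for 33x33 matrices:

Strassen's algorithm requires power-of-2 dimensions. Pad 33x33 to 64x64 (next power of 2).

Standard algorithm: 33^3 = 35937 multiplications
Strassen's algorithm: 7^(log2(64)) = 7^6 = 117649 multiplications
Difference: 35937 - 117649 = -81712 (Strassen uses MORE here due to padding overhead — for small or just-over-power-of-2 n, padding can outweigh the per-level savings)

Standard: 35937 multiplications (33^3). Strassen: 117649 multiplications (7^6, after padding to 64x64). Strassen reduces 8 recursive multiplications to 7 at each level.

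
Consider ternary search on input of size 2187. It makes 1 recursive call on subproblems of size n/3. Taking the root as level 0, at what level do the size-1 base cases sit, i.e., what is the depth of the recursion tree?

For divide and conquer with division factor 3:

Problem sizes at each level:
Level 0: 2187
Level 1: 729
Level 2: 243
Level 3: 81
Level 4: 27
Level 5: 9
Level 6: 3
Level 7: 1

The root is level 0 and the size-1 base case is level 7 (the tree spans levels 0 through 7, i.e. 8 levels counting the root), so the depth is the number of divisions: log_3(2187) = 7

The recursion tree depth is log_3(2187) = 7. At each level, the problem size is divided by 3, so it takes 7 divisions to reduce to a base case of size 1. The algorithm makes 1 recursive call at each level.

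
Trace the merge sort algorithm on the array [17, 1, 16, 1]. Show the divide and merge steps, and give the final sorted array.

Merge sort trace:

Split: [17, 1, 16, 1] -> [17, 1] and [16, 1]
  Split: [17, 1] -> [17] and [1]
  Merge: [17] + [1] -> [1, 17]
  Split: [16, 1] -> [16] and [1]
  Merge: [16] + [1] -> [1, 16]
Merge: [1, 17] + [1, 16] -> [1, 1, 16, 17]

Final sorted array: [1, 1, 16, 17]

The merge sort proceeds by recursively splitting the array and merging sorted halves.
After all merges, the sorted array is [1, 1, 16, 17].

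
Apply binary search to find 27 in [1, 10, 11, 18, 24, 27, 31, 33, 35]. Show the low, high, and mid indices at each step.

Binary search for 27 in [1, 10, 11, 18, 24, 27, 31, 33, 35]:

lo=0, hi=8, mid=4, arr[mid]=24 -> 24 < 27, search right half
lo=5, hi=8, mid=6, arr[mid]=31 -> 31 > 27, search left half
lo=5, hi=5, mid=5, arr[mid]=27 -> Found target at index 5!

Binary search finds 27 at index 5 after 3 comparisons. The search repeatedly halves the search space by comparing with the middle element.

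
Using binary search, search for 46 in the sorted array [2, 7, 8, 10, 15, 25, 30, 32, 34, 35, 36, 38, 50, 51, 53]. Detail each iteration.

Binary search for 46 in [2, 7, 8, 10, 15, 25, 30, 32, 34, 35, 36, 38, 50, 51, 53]:

lo=0, hi=14, mid=7, arr[mid]=32 -> 32 < 46, search right half
lo=8, hi=14, mid=11, arr[mid]=38 -> 38 < 46, search right half
lo=12, hi=14, mid=13, arr[mid]=51 -> 51 > 46, search left half
lo=12, hi=12, mid=12, arr[mid]=50 -> 50 > 46, search left half
lo=12 > hi=11, target 46 not found

Binary search determines that 46 is not in the array after 4 comparisons. The search space was exhausted without finding the target.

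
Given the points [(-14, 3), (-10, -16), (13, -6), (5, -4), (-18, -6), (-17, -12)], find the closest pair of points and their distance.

Computing all pairwise distances among 6 points:

d((-14, 3), (-10, -16)) = 19.4165
d((-14, 3), (13, -6)) = 28.4605
d((-14, 3), (5, -4)) = 20.2485
d((-14, 3), (-18, -6)) = 9.8489
d((-14, 3), (-17, -12)) = 15.2971
d((-10, -16), (13, -6)) = 25.0799
d((-10, -16), (5, -4)) = 19.2094
d((-10, -16), (-18, -6)) = 12.8062
d((-10, -16), (-17, -12)) = 8.0623
d((13, -6), (5, -4)) = 8.2462
d((13, -6), (-18, -6)) = 31.0
d((13, -6), (-17, -12)) = 30.5941
d((5, -4), (-18, -6)) = 23.0868
d((5, -4), (-17, -12)) = 23.4094
d((-18, -6), (-17, -12)) = 6.0828 <-- minimum

Closest pair: (-18, -6) and (-17, -12) with distance 6.0828

The closest pair is (-18, -6) and (-17, -12) with Euclidean distance 6.0828. For 6 points, brute-force pairwise comparison is shown above. For large n, the divide-and-conquer algorithm (sort by x, recurse on halves, check the dividing strip) achieves O(n log n).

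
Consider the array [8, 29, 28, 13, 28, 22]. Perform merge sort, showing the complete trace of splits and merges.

Merge sort trace:

Split: [8, 29, 28, 13, 28, 22] -> [8, 29, 28] and [13, 28, 22]
  Split: [8, 29, 28] -> [8] and [29, 28]
    Split: [29, 28] -> [29] and [28]
    Merge: [29] + [28] -> [28, 29]
  Merge: [8] + [28, 29] -> [8, 28, 29]
  Split: [13, 28, 22] -> [13] and [28, 22]
    Split: [28, 22] -> [28] and [22]
    Merge: [28] + [22] -> [22, 28]
  Merge: [13] + [22, 28] -> [13, 22, 28]
Merge: [8, 28, 29] + [13, 22, 28] -> [8, 13, 22, 28, 28, 29]

Final sorted array: [8, 13, 22, 28, 28, 29]

The merge sort proceeds by recursively splitting the array and merging sorted halves.
After all merges, the sorted array is [8, 13, 22, 28, 28, 29].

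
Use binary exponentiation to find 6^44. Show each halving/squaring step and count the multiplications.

Computing 6^44 by squaring (build up from 6^1; each line after the first costs one multiplication):

6^1 = 6
6^2 = (6^1)^2 = 6^2 = 36
6^4 = (6^2)^2 = 36^2 = 1296
6^5 = 6 * 6^4 = 6 * 1296 = 7776
6^10 = (6^5)^2 = 7776^2 = 60466176
6^11 = 6 * 6^10 = 6 * 60466176 = 362797056
6^22 = (6^11)^2 = 362797056^2 = 131621703842267136
6^44 = (6^22)^2 = 131621703842267136^2 = 17324272922341479351919144385642496

Result: 17324272922341479351919144385642496
Multiplications needed: 7 (7 lines after 6^1)

6^44 = 17324272922341479351919144385642496. Using exponentiation by squaring, this requires 7 multiplications. The key idea: if the exponent is even, square the half-power; if odd, multiply by the base once.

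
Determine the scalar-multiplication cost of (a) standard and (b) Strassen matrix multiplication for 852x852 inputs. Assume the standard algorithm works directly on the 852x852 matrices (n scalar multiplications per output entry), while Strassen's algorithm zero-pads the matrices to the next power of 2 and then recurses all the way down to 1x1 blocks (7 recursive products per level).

Matrix multiplication for 852x852 matrices:

Strassen's algorithm requires power-of-2 dimensions. Pad 852x852 to 1024x1024 (next power of 2).

Standard algorithm: 852^3 = 618470208 multiplications
Strassen's algorithm: 7^(log2(1024)) = 7^10 = 282475249 multiplications
Savings: 618470208 - 282475249 = 335994959 multiplications

Standard: 618470208 multiplications (852^3). Strassen: 282475249 multiplications (7^10, after padding to 1024x1024). Strassen reduces 8 recursive multiplications to 7 at each level.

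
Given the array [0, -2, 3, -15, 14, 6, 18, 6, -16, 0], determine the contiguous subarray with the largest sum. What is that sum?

Using Kadane's algorithm on [0, -2, 3, -15, 14, 6, 18, 6, -16, 0]:

Scanning through the array:
Position 1 (value -2): max_ending_here = -2, max_so_far = 0
Position 2 (value 3): max_ending_here = 3, max_so_far = 3
Position 3 (value -15): max_ending_here = -12, max_so_far = 3
Position 4 (value 14): max_ending_here = 14, max_so_far = 14
Position 5 (value 6): max_ending_here = 20, max_so_far = 20
Position 6 (value 18): max_ending_here = 38, max_so_far = 38
Position 7 (value 6): max_ending_here = 44, max_so_far = 44
Position 8 (value -16): max_ending_here = 28, max_so_far = 44
Position 9 (value 0): max_ending_here = 28, max_so_far = 44

Maximum subarray: [14, 6, 18, 6]
Maximum sum: 44

The maximum subarray is [14, 6, 18, 6] with sum 44. This subarray runs from index 4 to index 7.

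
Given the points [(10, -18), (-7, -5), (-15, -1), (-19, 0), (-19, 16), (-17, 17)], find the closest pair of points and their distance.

Computing all pairwise distances among 6 points:

d((10, -18), (-7, -5)) = 21.4009
d((10, -18), (-15, -1)) = 30.2324
d((10, -18), (-19, 0)) = 34.1321
d((10, -18), (-19, 16)) = 44.6878
d((10, -18), (-17, 17)) = 44.2041
d((-7, -5), (-15, -1)) = 8.9443
d((-7, -5), (-19, 0)) = 13.0
d((-7, -5), (-19, 16)) = 24.1868
d((-7, -5), (-17, 17)) = 24.1661
d((-15, -1), (-19, 0)) = 4.1231
d((-15, -1), (-19, 16)) = 17.4642
d((-15, -1), (-17, 17)) = 18.1108
d((-19, 0), (-19, 16)) = 16.0
d((-19, 0), (-17, 17)) = 17.1172
d((-19, 16), (-17, 17)) = 2.2361 <-- minimum

Closest pair: (-19, 16) and (-17, 17) with distance 2.2361

The closest pair is (-19, 16) and (-17, 17) with Euclidean distance 2.2361. For 6 points, brute-force pairwise comparison is shown above. For large n, the divide-and-conquer algorithm (sort by x, recurse on halves, check the dividing strip) achieves O(n log n).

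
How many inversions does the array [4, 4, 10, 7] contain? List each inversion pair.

Finding inversions in [4, 4, 10, 7]:

(2, 3): arr[2]=10 > arr[3]=7

Total inversions: 1

The array has 1 inversion(s): (2,3). Each pair (i,j) satisfies i < j and arr[i] > arr[j].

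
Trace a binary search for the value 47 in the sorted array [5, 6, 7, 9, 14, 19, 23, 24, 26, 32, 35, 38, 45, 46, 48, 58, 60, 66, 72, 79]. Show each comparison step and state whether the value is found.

Binary search for 47 in [5, 6, 7, 9, 14, 19, 23, 24, 26, 32, 35, 38, 45, 46, 48, 58, 60, 66, 72, 79]:

lo=0, hi=19, mid=9, arr[mid]=32 -> 32 < 47, search right half
lo=10, hi=19, mid=14, arr[mid]=48 -> 48 > 47, search left half
lo=10, hi=13, mid=11, arr[mid]=38 -> 38 < 47, search right half
lo=12, hi=13, mid=12, arr[mid]=45 -> 45 < 47, search right half
lo=13, hi=13, mid=13, arr[mid]=46 -> 46 < 47, search right half
lo=14 > hi=13, target 47 not found

Binary search determines that 47 is not in the array after 5 comparisons. The search space was exhausted without finding the target.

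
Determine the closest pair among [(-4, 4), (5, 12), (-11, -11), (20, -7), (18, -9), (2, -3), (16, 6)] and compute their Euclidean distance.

Computing all pairwise distances among 7 points:

d((-4, 4), (5, 12)) = 12.0416
d((-4, 4), (-11, -11)) = 16.5529
d((-4, 4), (20, -7)) = 26.4008
d((-4, 4), (18, -9)) = 25.5539
d((-4, 4), (2, -3)) = 9.2195
d((-4, 4), (16, 6)) = 20.0998
d((5, 12), (-11, -11)) = 28.0179
d((5, 12), (20, -7)) = 24.2074
d((5, 12), (18, -9)) = 24.6982
d((5, 12), (2, -3)) = 15.2971
d((5, 12), (16, 6)) = 12.53
d((-11, -11), (20, -7)) = 31.257
d((-11, -11), (18, -9)) = 29.0689
d((-11, -11), (2, -3)) = 15.2643
d((-11, -11), (16, 6)) = 31.9061
d((20, -7), (18, -9)) = 2.8284 <-- minimum
d((20, -7), (2, -3)) = 18.4391
d((20, -7), (16, 6)) = 13.6015
d((18, -9), (2, -3)) = 17.088
d((18, -9), (16, 6)) = 15.1327
d((2, -3), (16, 6)) = 16.6433

Closest pair: (20, -7) and (18, -9) with distance 2.8284

The closest pair is (20, -7) and (18, -9) with Euclidean distance 2.8284. For 7 points, brute-force pairwise comparison is shown above. For large n, the divide-and-conquer algorithm (sort by x, recurse on halves, check the dividing strip) achieves O(n log n).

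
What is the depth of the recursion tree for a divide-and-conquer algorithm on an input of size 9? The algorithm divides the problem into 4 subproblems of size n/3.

For divide and conquer with division factor 3:

Problem sizes at each level:
Level 0: 9
Level 1: 3
Level 2: 1

The root is level 0 and the size-1 base case is level 2 (the tree spans levels 0 through 2, i.e. 3 levels counting the root), so the depth is the number of divisions: log_3(9) = 2

The recursion tree depth is log_3(9) = 2. At each level, the problem size is divided by 3, so it takes 2 divisions to reduce to a base case of size 1. The algorithm makes 4 recursive calls at each level.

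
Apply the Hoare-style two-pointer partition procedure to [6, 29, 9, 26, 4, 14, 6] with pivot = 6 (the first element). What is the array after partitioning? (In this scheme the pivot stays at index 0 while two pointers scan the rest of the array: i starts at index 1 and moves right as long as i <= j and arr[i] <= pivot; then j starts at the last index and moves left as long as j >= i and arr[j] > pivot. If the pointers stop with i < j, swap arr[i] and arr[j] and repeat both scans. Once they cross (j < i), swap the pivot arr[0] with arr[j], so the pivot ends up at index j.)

Hoare-style two-pointer partition with pivot = 6:

Initial array: [6, 29, 9, 26, 4, 14, 6]

Pointers start at i = 1, j = 6.
i stops at index 1 (arr[1]=29 > 6), j stops at index 6 (arr[6]=6 <= 6): swap arr[1] and arr[6], array becomes [6, 6, 9, 26, 4, 14, 29]
i stops at index 2 (arr[2]=9 > 6), j stops at index 4 (arr[4]=4 <= 6): swap arr[2] and arr[4], array becomes [6, 6, 4, 26, 9, 14, 29]
i ends at 3, j ends at 2: the pointers have crossed (j < i), so scanning stops.

Swap pivot arr[0] with arr[2] to place pivot at position 2: [4, 6, 6, 26, 9, 14, 29]
Pivot position: 2

After partitioning with pivot 6, the array becomes [4, 6, 6, 26, 9, 14, 29]. The pivot is placed at index 2. All elements to the left of the pivot are <= 6, and all elements to the right are > 6.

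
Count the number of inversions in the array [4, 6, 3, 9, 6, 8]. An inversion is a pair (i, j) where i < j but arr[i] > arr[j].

Finding inversions in [4, 6, 3, 9, 6, 8]:

(0, 2): arr[0]=4 > arr[2]=3
(1, 2): arr[1]=6 > arr[2]=3
(3, 4): arr[3]=9 > arr[4]=6
(3, 5): arr[3]=9 > arr[5]=8

Total inversions: 4

The array has 4 inversion(s): (0,2), (1,2), (3,4), (3,5). Each pair (i,j) satisfies i < j and arr[i] > arr[j].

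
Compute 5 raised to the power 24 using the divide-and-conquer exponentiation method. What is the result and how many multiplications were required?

Computing 5^24 by squaring (build up from 5^1; each line after the first costs one multiplication):

5^1 = 5
5^2 = (5^1)^2 = 5^2 = 25
5^3 = 5 * 5^2 = 5 * 25 = 125
5^6 = (5^3)^2 = 125^2 = 15625
5^12 = (5^6)^2 = 15625^2 = 244140625
5^24 = (5^12)^2 = 244140625^2 = 59604644775390625

Result: 59604644775390625
Multiplications needed: 5 (5 lines after 5^1)

5^24 = 59604644775390625. Using exponentiation by squaring, this requires 5 multiplications. The key idea: if the exponent is even, square the half-power; if odd, multiply by the base once.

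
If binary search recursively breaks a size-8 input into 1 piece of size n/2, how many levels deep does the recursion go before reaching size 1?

For divide and conquer with division factor 2:

Problem sizes at each level:
Level 0: 8
Level 1: 4
Level 2: 2
Level 3: 1

The root is level 0 and the size-1 base case is level 3 (the tree spans levels 0 through 3, i.e. 4 levels counting the root), so the depth is the number of divisions: log_2(8) = 3

The recursion tree depth is log_2(8) = 3. At each level, the problem size is divided by 2, so it takes 3 divisions to reduce to a base case of size 1. The algorithm makes 1 recursive call at each level.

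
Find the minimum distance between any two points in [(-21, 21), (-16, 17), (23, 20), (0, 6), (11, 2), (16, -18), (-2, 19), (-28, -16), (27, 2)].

Computing all pairwise distances among 9 points:

d((-21, 21), (-16, 17)) = 6.4031 <-- minimum
d((-21, 21), (23, 20)) = 44.0114
d((-21, 21), (0, 6)) = 25.807
d((-21, 21), (11, 2)) = 37.2156
d((-21, 21), (16, -18)) = 53.7587
d((-21, 21), (-2, 19)) = 19.105
d((-21, 21), (-28, -16)) = 37.6563
d((-21, 21), (27, 2)) = 51.6236
d((-16, 17), (23, 20)) = 39.1152
d((-16, 17), (0, 6)) = 19.4165
d((-16, 17), (11, 2)) = 30.8869
d((-16, 17), (16, -18)) = 47.4236
d((-16, 17), (-2, 19)) = 14.1421
d((-16, 17), (-28, -16)) = 35.1141
d((-16, 17), (27, 2)) = 45.5412
d((23, 20), (0, 6)) = 26.9258
d((23, 20), (11, 2)) = 21.6333
d((23, 20), (16, -18)) = 38.6394
d((23, 20), (-2, 19)) = 25.02
d((23, 20), (-28, -16)) = 62.426
d((23, 20), (27, 2)) = 18.4391
d((0, 6), (11, 2)) = 11.7047
d((0, 6), (16, -18)) = 28.8444
d((0, 6), (-2, 19)) = 13.1529
d((0, 6), (-28, -16)) = 35.609
d((0, 6), (27, 2)) = 27.2947
d((11, 2), (16, -18)) = 20.6155
d((11, 2), (-2, 19)) = 21.4009
d((11, 2), (-28, -16)) = 42.9535
d((11, 2), (27, 2)) = 16.0
d((16, -18), (-2, 19)) = 41.1461
d((16, -18), (-28, -16)) = 44.0454
d((16, -18), (27, 2)) = 22.8254
d((-2, 19), (-28, -16)) = 43.6005
d((-2, 19), (27, 2)) = 33.6155
d((-28, -16), (27, 2)) = 57.8705

Closest pair: (-21, 21) and (-16, 17) with distance 6.4031

The closest pair is (-21, 21) and (-16, 17) with Euclidean distance 6.4031. For 9 points, brute-force pairwise comparison is shown above. For large n, the divide-and-conquer algorithm (sort by x, recurse on halves, check the dividing strip) achieves O(n log n).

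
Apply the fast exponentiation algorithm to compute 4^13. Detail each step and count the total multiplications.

Computing 4^13 by squaring (build up from 4^1; each line after the first costs one multiplication):

4^1 = 4
4^2 = (4^1)^2 = 4^2 = 16
4^3 = 4 * 4^2 = 4 * 16 = 64
4^6 = (4^3)^2 = 64^2 = 4096
4^12 = (4^6)^2 = 4096^2 = 16777216
4^13 = 4 * 4^12 = 4 * 16777216 = 67108864

Result: 67108864
Multiplications needed: 5 (5 lines after 4^1)

4^13 = 67108864. Using exponentiation by squaring, this requires 5 multiplications. The key idea: if the exponent is even, square the half-power; if odd, multiply by the base once.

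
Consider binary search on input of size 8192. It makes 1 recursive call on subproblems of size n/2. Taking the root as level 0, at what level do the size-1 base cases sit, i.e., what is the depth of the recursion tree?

For divide and conquer with division factor 2:

Problem sizes at each level:
Level 0: 8192
Level 1: 4096
Level 2: 2048
Level 3: 1024
Level 4: 512
Level 5: 256
Level 6: 128
Level 7: 64
Level 8: 32
Level 9: 16
Level 10: 8
Level 11: 4
Level 12: 2
Level 13: 1

The root is level 0 and the size-1 base case is level 13 (the tree spans levels 0 through 13, i.e. 14 levels counting the root), so the depth is the number of divisions: log_2(8192) = 13

The recursion tree depth is log_2(8192) = 13. At each level, the problem size is divided by 2, so it takes 13 divisions to reduce to a base case of size 1. The algorithm makes 1 recursive call at each level.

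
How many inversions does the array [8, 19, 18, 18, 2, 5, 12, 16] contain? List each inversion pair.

Finding inversions in [8, 19, 18, 18, 2, 5, 12, 16]:

(0, 4): arr[0]=8 > arr[4]=2
(0, 5): arr[0]=8 > arr[5]=5
(1, 2): arr[1]=19 > arr[2]=18
(1, 3): arr[1]=19 > arr[3]=18
(1, 4): arr[1]=19 > arr[4]=2
(1, 5): arr[1]=19 > arr[5]=5
(1, 6): arr[1]=19 > arr[6]=12
(1, 7): arr[1]=19 > arr[7]=16
(2, 4): arr[2]=18 > arr[4]=2
(2, 5): arr[2]=18 > arr[5]=5
(2, 6): arr[2]=18 > arr[6]=12
(2, 7): arr[2]=18 > arr[7]=16
(3, 4): arr[3]=18 > arr[4]=2
(3, 5): arr[3]=18 > arr[5]=5
(3, 6): arr[3]=18 > arr[6]=12
(3, 7): arr[3]=18 > arr[7]=16

Total inversions: 16

The array has 16 inversion(s): (0,4), (0,5), (1,2), (1,3), (1,4), (1,5), (1,6), (1,7), (2,4), (2,5), (2,6), (2,7), (3,4), (3,5), (3,6), (3,7). Each pair (i,j) satisfies i < j and arr[i] > arr[j].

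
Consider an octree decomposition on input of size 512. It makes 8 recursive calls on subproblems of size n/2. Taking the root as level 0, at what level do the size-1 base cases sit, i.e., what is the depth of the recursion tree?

For divide and conquer with division factor 2:

Problem sizes at each level:
Level 0: 512
Level 1: 256
Level 2: 128
Level 3: 64
Level 4: 32
Level 5: 16
Level 6: 8
Level 7: 4
Level 8: 2
Level 9: 1

The root is level 0 and the size-1 base case is level 9 (the tree spans levels 0 through 9, i.e. 10 levels counting the root), so the depth is the number of divisions: log_2(512) = 9

The recursion tree depth is log_2(512) = 9. At each level, the problem size is divided by 2, so it takes 9 divisions to reduce to a base case of size 1. The algorithm makes 8 recursive calls at each level.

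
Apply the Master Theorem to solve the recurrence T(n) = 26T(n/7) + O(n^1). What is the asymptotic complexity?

Master Theorem for T(n) = 26T(n/7) + O(n^1):

a = 26, b = 7, c = 1
log_b(a) = log_7(26) = 1.6743

Case 1: c = 1 < log_7(26) = 1.6743
T(n) = O(n^(log_7 26))

For T(n) = 26T(n/7) + O(n^1): log_7(26) = 1.6743. This is Case 1 of the Master Theorem (c < log_b(a), work dominated by leaves), giving O(n^(log_7 26)).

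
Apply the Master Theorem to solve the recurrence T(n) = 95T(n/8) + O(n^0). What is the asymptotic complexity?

Master Theorem for T(n) = 95T(n/8) + O(n^0):

a = 95, b = 8, c = 0
log_b(a) = log_8(95) = 2.1900

Case 1: c = 0 < log_8(95) = 2.1900
T(n) = O(n^(log_8 95))

For T(n) = 95T(n/8) + O(n^0): log_8(95) = 2.1900. This is Case 1 of the Master Theorem (c < log_b(a), work dominated by leaves), giving O(n^(log_8 95)).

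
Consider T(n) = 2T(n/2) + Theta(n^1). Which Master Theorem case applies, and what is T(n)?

Master Theorem for T(n) = 2T(n/2) + O(n^1):

a = 2, b = 2, c = 1
log_b(a) = log_2(2) = 1.0000

Case 2: c = 1 = log_2(2) = 1.0000
T(n) = O(n^1 log n) = O(n log n)

For T(n) = 2T(n/2) + O(n^1): log_2(2) = 1.0000. This is Case 2 of the Master Theorem (c = log_b(a), equal work at all levels), giving O(n log n).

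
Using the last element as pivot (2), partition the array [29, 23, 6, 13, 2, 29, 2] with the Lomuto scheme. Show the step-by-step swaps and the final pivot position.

Lomuto partition with pivot = 2:

Initial array: [29, 23, 6, 13, 2, 29, 2]

arr[0]=29 > 2: no swap
arr[1]=23 > 2: no swap
arr[2]=6 > 2: no swap
arr[3]=13 > 2: no swap
arr[4]=2 <= 2: swap with position 0, array becomes [2, 23, 6, 13, 29, 29, 2]
arr[5]=29 > 2: no swap

Place pivot at position 1: [2, 2, 6, 13, 29, 29, 23]
Pivot position: 1

After partitioning with pivot 2, the array becomes [2, 2, 6, 13, 29, 29, 23]. The pivot is placed at index 1. All elements to the left of the pivot are <= 2, and all elements to the right are > 2.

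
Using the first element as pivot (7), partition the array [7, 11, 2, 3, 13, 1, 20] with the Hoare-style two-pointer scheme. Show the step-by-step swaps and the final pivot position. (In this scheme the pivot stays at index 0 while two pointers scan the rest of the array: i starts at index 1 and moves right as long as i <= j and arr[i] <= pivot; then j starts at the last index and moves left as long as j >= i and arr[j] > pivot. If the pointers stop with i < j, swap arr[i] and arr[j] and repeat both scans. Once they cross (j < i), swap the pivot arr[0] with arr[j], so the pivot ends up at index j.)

Hoare-style two-pointer partition with pivot = 7:

Initial array: [7, 11, 2, 3, 13, 1, 20]

Pointers start at i = 1, j = 6.
i stops at index 1 (arr[1]=11 > 7), j stops at index 5 (arr[5]=1 <= 7): swap arr[1] and arr[5], array becomes [7, 1, 2, 3, 13, 11, 20]
i ends at 4, j ends at 3: the pointers have crossed (j < i), so scanning stops.

Swap pivot arr[0] with arr[3] to place pivot at position 3: [3, 1, 2, 7, 13, 11, 20]
Pivot position: 3

After partitioning with pivot 7, the array becomes [3, 1, 2, 7, 13, 11, 20]. The pivot is placed at index 3. All elements to the left of the pivot are <= 7, and all elements to the right are > 7.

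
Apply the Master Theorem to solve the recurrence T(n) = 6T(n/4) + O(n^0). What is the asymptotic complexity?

Master Theorem for T(n) = 6T(n/4) + O(n^0):

a = 6, b = 4, c = 0
log_b(a) = log_4(6) = 1.2925

Case 1: c = 0 < log_4(6) = 1.2925
T(n) = O(n^(log_4 6))

For T(n) = 6T(n/4) + O(n^0): log_4(6) = 1.2925. This is Case 1 of the Master Theorem (c < log_b(a), work dominated by leaves), giving O(n^(log_4 6)).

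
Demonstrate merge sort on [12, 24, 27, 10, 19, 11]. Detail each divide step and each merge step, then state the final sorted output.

Merge sort trace:

Split: [12, 24, 27, 10, 19, 11] -> [12, 24, 27] and [10, 19, 11]
  Split: [12, 24, 27] -> [12] and [24, 27]
    Split: [24, 27] -> [24] and [27]
    Merge: [24] + [27] -> [24, 27]
  Merge: [12] + [24, 27] -> [12, 24, 27]
  Split: [10, 19, 11] -> [10] and [19, 11]
    Split: [19, 11] -> [19] and [11]
    Merge: [19] + [11] -> [11, 19]
  Merge: [10] + [11, 19] -> [10, 11, 19]
Merge: [12, 24, 27] + [10, 11, 19] -> [10, 11, 12, 19, 24, 27]

Final sorted array: [10, 11, 12, 19, 24, 27]

The merge sort proceeds by recursively splitting the array and merging sorted halves.
After all merges, the sorted array is [10, 11, 12, 19, 24, 27].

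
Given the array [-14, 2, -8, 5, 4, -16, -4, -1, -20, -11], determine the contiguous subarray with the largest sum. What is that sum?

Using Kadane's algorithm on [-14, 2, -8, 5, 4, -16, -4, -1, -20, -11]:

Scanning through the array:
Position 1 (value 2): max_ending_here = 2, max_so_far = 2
Position 2 (value -8): max_ending_here = -6, max_so_far = 2
Position 3 (value 5): max_ending_here = 5, max_so_far = 5
Position 4 (value 4): max_ending_here = 9, max_so_far = 9
Position 5 (value -16): max_ending_here = -7, max_so_far = 9
Position 6 (value -4): max_ending_here = -4, max_so_far = 9
Position 7 (value -1): max_ending_here = -1, max_so_far = 9
Position 8 (value -20): max_ending_here = -20, max_so_far = 9
Position 9 (value -11): max_ending_here = -11, max_so_far = 9

Maximum subarray: [5, 4]
Maximum sum: 9

The maximum subarray is [5, 4] with sum 9. This subarray runs from index 3 to index 4.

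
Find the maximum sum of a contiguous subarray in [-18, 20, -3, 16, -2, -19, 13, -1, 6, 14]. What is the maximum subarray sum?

Using Kadane's algorithm on [-18, 20, -3, 16, -2, -19, 13, -1, 6, 14]:

Scanning through the array:
Position 1 (value 20): max_ending_here = 20, max_so_far = 20
Position 2 (value -3): max_ending_here = 17, max_so_far = 20
Position 3 (value 16): max_ending_here = 33, max_so_far = 33
Position 4 (value -2): max_ending_here = 31, max_so_far = 33
Position 5 (value -19): max_ending_here = 12, max_so_far = 33
Position 6 (value 13): max_ending_here = 25, max_so_far = 33
Position 7 (value -1): max_ending_here = 24, max_so_far = 33
Position 8 (value 6): max_ending_here = 30, max_so_far = 33
Position 9 (value 14): max_ending_here = 44, max_so_far = 44

Maximum subarray: [20, -3, 16, -2, -19, 13, -1, 6, 14]
Maximum sum: 44

The maximum subarray is [20, -3, 16, -2, -19, 13, -1, 6, 14] with sum 44. This subarray runs from index 1 to index 9.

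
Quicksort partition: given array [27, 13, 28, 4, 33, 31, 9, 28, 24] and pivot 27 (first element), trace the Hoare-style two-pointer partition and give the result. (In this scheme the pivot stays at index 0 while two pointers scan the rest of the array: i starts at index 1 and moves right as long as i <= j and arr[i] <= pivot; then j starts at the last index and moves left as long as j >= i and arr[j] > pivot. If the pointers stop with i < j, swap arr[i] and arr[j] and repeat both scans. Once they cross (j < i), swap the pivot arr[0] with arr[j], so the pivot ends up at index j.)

Hoare-style two-pointer partition with pivot = 27:

Initial array: [27, 13, 28, 4, 33, 31, 9, 28, 24]

Pointers start at i = 1, j = 8.
i stops at index 2 (arr[2]=28 > 27), j stops at index 8 (arr[8]=24 <= 27): swap arr[2] and arr[8], array becomes [27, 13, 24, 4, 33, 31, 9, 28, 28]
i stops at index 4 (arr[4]=33 > 27), j stops at index 6 (arr[6]=9 <= 27): swap arr[4] and arr[6], array becomes [27, 13, 24, 4, 9, 31, 33, 28, 28]
i ends at 5, j ends at 4: the pointers have crossed (j < i), so scanning stops.

Swap pivot arr[0] with arr[4] to place pivot at position 4: [9, 13, 24, 4, 27, 31, 33, 28, 28]
Pivot position: 4

After partitioning with pivot 27, the array becomes [9, 13, 24, 4, 27, 31, 33, 28, 28]. The pivot is placed at index 4. All elements to the left of the pivot are <= 27, and all elements to the right are > 27.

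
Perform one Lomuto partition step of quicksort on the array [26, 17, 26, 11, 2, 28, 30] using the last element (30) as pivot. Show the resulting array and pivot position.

Lomuto partition with pivot = 30:

Initial array: [26, 17, 26, 11, 2, 28, 30]

arr[0]=26 <= 30: swap with position 0, array becomes [26, 17, 26, 11, 2, 28, 30]
arr[1]=17 <= 30: swap with position 1, array becomes [26, 17, 26, 11, 2, 28, 30]
arr[2]=26 <= 30: swap with position 2, array becomes [26, 17, 26, 11, 2, 28, 30]
arr[3]=11 <= 30: swap with position 3, array becomes [26, 17, 26, 11, 2, 28, 30]
arr[4]=2 <= 30: swap with position 4, array becomes [26, 17, 26, 11, 2, 28, 30]
arr[5]=28 <= 30: swap with position 5, array becomes [26, 17, 26, 11, 2, 28, 30]

Place pivot at position 6: [26, 17, 26, 11, 2, 28, 30]
Pivot position: 6

After partitioning with pivot 30, the array becomes [26, 17, 26, 11, 2, 28, 30]. The pivot is placed at index 6. All elements to the left of the pivot are <= 30, and all elements to the right are > 30.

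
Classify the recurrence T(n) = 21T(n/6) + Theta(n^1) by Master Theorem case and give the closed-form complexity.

Master Theorem for T(n) = 21T(n/6) + O(n^1):

a = 21, b = 6, c = 1
log_b(a) = log_6(21) = 1.6992

Case 1: c = 1 < log_6(21) = 1.6992
T(n) = O(n^(log_6 21))

For T(n) = 21T(n/6) + O(n^1): log_6(21) = 1.6992. This is Case 1 of the Master Theorem (c < log_b(a), work dominated by leaves), giving O(n^(log_6 21)).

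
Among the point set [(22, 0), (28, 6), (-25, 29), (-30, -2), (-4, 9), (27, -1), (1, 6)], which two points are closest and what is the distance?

Computing all pairwise distances among 7 points:

d((22, 0), (28, 6)) = 8.4853
d((22, 0), (-25, 29)) = 55.2268
d((22, 0), (-30, -2)) = 52.0384
d((22, 0), (-4, 9)) = 27.5136
d((22, 0), (27, -1)) = 5.099 <-- minimum
d((22, 0), (1, 6)) = 21.8403
d((28, 6), (-25, 29)) = 57.7754
d((28, 6), (-30, -2)) = 58.5491
d((28, 6), (-4, 9)) = 32.1403
d((28, 6), (27, -1)) = 7.0711
d((28, 6), (1, 6)) = 27.0
d((-25, 29), (-30, -2)) = 31.4006
d((-25, 29), (-4, 9)) = 29.0
d((-25, 29), (27, -1)) = 60.0333
d((-25, 29), (1, 6)) = 34.7131
d((-30, -2), (-4, 9)) = 28.2312
d((-30, -2), (27, -1)) = 57.0088
d((-30, -2), (1, 6)) = 32.0156
d((-4, 9), (27, -1)) = 32.573
d((-4, 9), (1, 6)) = 5.831
d((27, -1), (1, 6)) = 26.9258

Closest pair: (22, 0) and (27, -1) with distance 5.099

The closest pair is (22, 0) and (27, -1) with Euclidean distance 5.099. For 7 points, brute-force pairwise comparison is shown above. For large n, the divide-and-conquer algorithm (sort by x, recurse on halves, check the dividing strip) achieves O(n log n).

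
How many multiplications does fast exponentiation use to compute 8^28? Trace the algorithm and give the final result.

Computing 8^28 by squaring (build up from 8^1; each line after the first costs one multiplication):

8^1 = 8
8^2 = (8^1)^2 = 8^2 = 64
8^3 = 8 * 8^2 = 8 * 64 = 512
8^6 = (8^3)^2 = 512^2 = 262144
8^7 = 8 * 8^6 = 8 * 262144 = 2097152
8^14 = (8^7)^2 = 2097152^2 = 4398046511104
8^28 = (8^14)^2 = 4398046511104^2 = 19342813113834066795298816

Result: 19342813113834066795298816
Multiplications needed: 6 (6 lines after 8^1)

8^28 = 19342813113834066795298816. Using exponentiation by squaring, this requires 6 multiplications. The key idea: if the exponent is even, square the half-power; if odd, multiply by the base once.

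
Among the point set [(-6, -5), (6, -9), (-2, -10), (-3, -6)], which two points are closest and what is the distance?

Computing all pairwise distances among 4 points:

d((-6, -5), (6, -9)) = 12.6491
d((-6, -5), (-2, -10)) = 6.4031
d((-6, -5), (-3, -6)) = 3.1623 <-- minimum
d((6, -9), (-2, -10)) = 8.0623
d((6, -9), (-3, -6)) = 9.4868
d((-2, -10), (-3, -6)) = 4.1231

Closest pair: (-6, -5) and (-3, -6) with distance 3.1623

The closest pair is (-6, -5) and (-3, -6) with Euclidean distance 3.1623. For 4 points, brute-force pairwise comparison is shown above. For large n, the divide-and-conquer algorithm (sort by x, recurse on halves, check the dividing strip) achieves O(n log n).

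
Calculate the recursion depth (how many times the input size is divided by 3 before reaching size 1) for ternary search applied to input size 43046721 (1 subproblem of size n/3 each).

For divide and conquer with division factor 3:

Problem sizes at each level:
Level 0: 43046721
Level 1: 14348907
Level 2: 4782969
Level 3: 1594323
Level 4: 531441
Level 5: 177147
Level 6: 59049
Level 7: 19683
Level 8: 6561
Level 9: 2187
Level 10: 729
Level 11: 243
Level 12: 81
Level 13: 27
Level 14: 9
Level 15: 3
Level 16: 1

The root is level 0 and the size-1 base case is level 16 (the tree spans levels 0 through 16, i.e. 17 levels counting the root), so the depth is the number of divisions: log_3(43046721) = 16

The recursion tree depth is log_3(43046721) = 16. At each level, the problem size is divided by 3, so it takes 16 divisions to reduce to a base case of size 1. The algorithm makes 1 recursive call at each level.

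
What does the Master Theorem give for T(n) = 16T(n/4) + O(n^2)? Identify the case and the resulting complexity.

Master Theorem for T(n) = 16T(n/4) + O(n^2):

a = 16, b = 4, c = 2
log_b(a) = log_4(16) = 2.0000

Case 2: c = 2 = log_4(16) = 2.0000
T(n) = O(n^2 log n) = O(n^2 log n)

For T(n) = 16T(n/4) + O(n^2): log_4(16) = 2.0000. This is Case 2 of the Master Theorem (c = log_b(a), equal work at all levels), giving O(n^2 log n).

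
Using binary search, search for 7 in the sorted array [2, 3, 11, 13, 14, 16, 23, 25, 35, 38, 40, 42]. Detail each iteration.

Binary search for 7 in [2, 3, 11, 13, 14, 16, 23, 25, 35, 38, 40, 42]:

lo=0, hi=11, mid=5, arr[mid]=16 -> 16 > 7, search left half
lo=0, hi=4, mid=2, arr[mid]=11 -> 11 > 7, search left half
lo=0, hi=1, mid=0, arr[mid]=2 -> 2 < 7, search right half
lo=1, hi=1, mid=1, arr[mid]=3 -> 3 < 7, search right half
lo=2 > hi=1, target 7 not found

Binary search determines that 7 is not in the array after 4 comparisons. The search space was exhausted without finding the target.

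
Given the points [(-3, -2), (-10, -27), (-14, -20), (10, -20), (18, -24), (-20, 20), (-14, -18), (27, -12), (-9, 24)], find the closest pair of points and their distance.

Computing all pairwise distances among 9 points:

d((-3, -2), (-10, -27)) = 25.9615
d((-3, -2), (-14, -20)) = 21.095
d((-3, -2), (10, -20)) = 22.2036
d((-3, -2), (18, -24)) = 30.4138
d((-3, -2), (-20, 20)) = 27.8029
d((-3, -2), (-14, -18)) = 19.4165
d((-3, -2), (27, -12)) = 31.6228
d((-3, -2), (-9, 24)) = 26.6833
d((-10, -27), (-14, -20)) = 8.0623
d((-10, -27), (10, -20)) = 21.1896
d((-10, -27), (18, -24)) = 28.1603
d((-10, -27), (-20, 20)) = 48.0521
d((-10, -27), (-14, -18)) = 9.8489
d((-10, -27), (27, -12)) = 39.9249
d((-10, -27), (-9, 24)) = 51.0098
d((-14, -20), (10, -20)) = 24.0
d((-14, -20), (18, -24)) = 32.249
d((-14, -20), (-20, 20)) = 40.4475
d((-14, -20), (-14, -18)) = 2.0 <-- minimum
d((-14, -20), (27, -12)) = 41.7732
d((-14, -20), (-9, 24)) = 44.2832
d((10, -20), (18, -24)) = 8.9443
d((10, -20), (-20, 20)) = 50.0
d((10, -20), (-14, -18)) = 24.0832
d((10, -20), (27, -12)) = 18.7883
d((10, -20), (-9, 24)) = 47.927
d((18, -24), (-20, 20)) = 58.1378
d((18, -24), (-14, -18)) = 32.5576
d((18, -24), (27, -12)) = 15.0
d((18, -24), (-9, 24)) = 55.0727
d((-20, 20), (-14, -18)) = 38.4708
d((-20, 20), (27, -12)) = 56.8595
d((-20, 20), (-9, 24)) = 11.7047
d((-14, -18), (27, -12)) = 41.4367
d((-14, -18), (-9, 24)) = 42.2966
d((27, -12), (-9, 24)) = 50.9117

Closest pair: (-14, -20) and (-14, -18) with distance 2.0

The closest pair is (-14, -20) and (-14, -18) with Euclidean distance 2.0. For 9 points, brute-force pairwise comparison is shown above. For large n, the divide-and-conquer algorithm (sort by x, recurse on halves, check the dividing strip) achieves O(n log n).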